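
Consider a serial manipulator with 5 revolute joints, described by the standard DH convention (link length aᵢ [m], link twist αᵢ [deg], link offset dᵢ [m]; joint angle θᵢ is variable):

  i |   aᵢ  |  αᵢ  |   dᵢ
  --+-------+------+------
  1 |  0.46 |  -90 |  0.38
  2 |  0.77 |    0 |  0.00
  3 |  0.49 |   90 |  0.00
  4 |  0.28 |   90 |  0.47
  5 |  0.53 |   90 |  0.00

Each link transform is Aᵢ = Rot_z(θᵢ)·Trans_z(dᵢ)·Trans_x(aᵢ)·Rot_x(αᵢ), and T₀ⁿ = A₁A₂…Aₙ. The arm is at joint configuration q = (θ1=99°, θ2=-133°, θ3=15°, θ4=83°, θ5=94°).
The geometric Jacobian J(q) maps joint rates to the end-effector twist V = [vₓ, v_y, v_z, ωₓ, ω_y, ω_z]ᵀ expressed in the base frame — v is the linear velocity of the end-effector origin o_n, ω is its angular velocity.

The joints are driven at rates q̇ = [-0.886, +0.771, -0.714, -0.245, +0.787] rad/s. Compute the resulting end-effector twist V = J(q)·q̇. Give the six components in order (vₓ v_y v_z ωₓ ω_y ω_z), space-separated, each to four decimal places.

o_n = [-0.0520, -1.2140, 0.9331]
J₁: ẑ×o_n = [1.2140, -0.0520, 0.0000], ω = ẑ
J2: z=[-0.9877, -0.1564, 0.0000] o=[-0.0720, 0.4543, 0.3800] → [-0.0865, 0.5463, 1.6509, -0.9877, -0.1564, 0.0000]
J3: z=[-0.9877, -0.1564, 0.0000] o=[0.0102, -0.0643, 0.9431] → [0.0016, -0.0099, 1.1258, -0.9877, -0.1564, 0.0000]
J4: z=[0.1381, -0.8721, -0.4695] o=[0.0462, -0.2915, 1.3758] → [-0.0470, 0.1072, -0.2130, 0.1381, -0.8721, -0.4695]
J5: z=[0.1933, -0.4412, 0.8764] o=[-0.1609, -0.7607, 1.1853] → [0.5085, 0.1442, -0.0395, 0.1933, -0.4412, 0.8764]
V = J·q̇ = [-0.7317, 0.5615, 0.4901, 0.0620, -0.1425, -0.0813]

-0.7317 0.5615 0.4901 0.0620 -0.1425 -0.0813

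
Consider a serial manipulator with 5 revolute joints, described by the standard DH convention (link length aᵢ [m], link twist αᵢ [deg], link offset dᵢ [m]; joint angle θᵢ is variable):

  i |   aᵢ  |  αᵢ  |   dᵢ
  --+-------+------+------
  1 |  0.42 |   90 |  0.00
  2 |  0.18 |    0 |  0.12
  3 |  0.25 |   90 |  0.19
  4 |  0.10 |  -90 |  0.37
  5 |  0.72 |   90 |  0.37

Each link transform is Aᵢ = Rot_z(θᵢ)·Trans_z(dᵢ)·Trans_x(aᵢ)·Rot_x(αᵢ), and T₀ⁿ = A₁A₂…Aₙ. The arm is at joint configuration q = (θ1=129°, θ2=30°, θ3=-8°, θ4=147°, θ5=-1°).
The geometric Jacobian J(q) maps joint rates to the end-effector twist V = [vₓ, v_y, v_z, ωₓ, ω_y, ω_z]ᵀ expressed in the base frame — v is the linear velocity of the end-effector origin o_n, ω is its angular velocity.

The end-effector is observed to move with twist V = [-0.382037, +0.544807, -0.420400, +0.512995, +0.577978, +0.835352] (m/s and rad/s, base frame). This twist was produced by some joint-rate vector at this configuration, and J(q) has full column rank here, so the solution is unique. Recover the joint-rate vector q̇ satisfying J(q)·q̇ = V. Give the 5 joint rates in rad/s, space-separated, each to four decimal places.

o_n = [0.2671, 0.3792, -0.5041]
J₁: ẑ×o_n = [-0.3792, 0.2671, 0.0000], ω = ẑ
J2: z=[0.7771, 0.6293, 0.0000] o=[-0.2643, 0.3264, 0.0000] → [-0.3173, 0.3918, -0.2934, 0.7771, 0.6293, 0.0000]
J3: z=[0.7771, 0.6293, 0.0000] o=[-0.2692, 0.5231, 0.0900] → [-0.3739, 0.4617, -0.4493, 0.7771, 0.6293, 0.0000]
J4: z=[-0.2357, 0.2911, -0.9272] o=[-0.2674, 0.8228, 0.1837] → [-0.6115, -0.6577, -0.0510, -0.2357, 0.2911, -0.9272]
J5: z=[-0.3340, -0.9202, -0.2040] o=[-0.2633, 0.9043, -0.1908] → [0.1812, -0.2129, 0.6635, -0.3340, -0.9202, -0.2040]
q̇ = J⁺·V = [0.6290, 0.1100, 0.3530, -0.1440, -0.3570]

0.6290 0.1100 0.3530 -0.1440 -0.3570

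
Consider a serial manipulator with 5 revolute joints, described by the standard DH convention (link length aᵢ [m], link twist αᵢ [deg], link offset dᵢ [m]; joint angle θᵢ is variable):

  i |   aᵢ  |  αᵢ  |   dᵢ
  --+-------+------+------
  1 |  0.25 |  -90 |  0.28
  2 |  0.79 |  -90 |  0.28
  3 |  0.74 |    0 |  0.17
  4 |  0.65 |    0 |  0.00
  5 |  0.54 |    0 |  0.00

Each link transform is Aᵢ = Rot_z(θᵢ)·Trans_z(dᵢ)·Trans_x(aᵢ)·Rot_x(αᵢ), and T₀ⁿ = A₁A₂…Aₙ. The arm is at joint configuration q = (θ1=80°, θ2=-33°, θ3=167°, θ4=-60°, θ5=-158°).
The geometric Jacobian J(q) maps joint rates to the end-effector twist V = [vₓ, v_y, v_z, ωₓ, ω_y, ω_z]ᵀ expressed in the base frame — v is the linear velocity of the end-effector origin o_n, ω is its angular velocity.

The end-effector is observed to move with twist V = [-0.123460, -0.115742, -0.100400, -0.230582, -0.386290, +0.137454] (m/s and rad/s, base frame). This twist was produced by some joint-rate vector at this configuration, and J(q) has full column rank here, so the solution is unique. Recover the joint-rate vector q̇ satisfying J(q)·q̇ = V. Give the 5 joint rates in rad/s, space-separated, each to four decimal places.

-0.5100 0.1600 0.2610 -0.6860 -0.3470

o_n = [0.1784, 0.5027, 0.2566]
J₁: ẑ×o_n = [-0.5027, 0.1784, 0.0000], ω = ẑ
J2: z=[-0.9848, 0.1736, 0.0000] o=[0.0434, 0.2462, 0.2800] → [-0.0041, -0.0231, -0.2761, -0.9848, 0.1736, 0.0000]
J3: z=[0.0946, 0.5364, -0.8387] o=[-0.1173, 0.9473, 0.7103] → [-0.6162, -0.2051, -0.2006, 0.0946, 0.5364, -0.8387]
J4: z=[0.0946, 0.5364, -0.8387] o=[-0.0423, 0.4141, 0.1750] → [0.1181, -0.1928, -0.1100, 0.0946, 0.5364, -0.8387]
J5: z=[0.0946, 0.5364, -0.8387] o=[0.5422, 0.1492, 0.0715] → [0.3958, 0.2876, 0.2286, 0.0946, 0.5364, -0.8387]
q̇ = J⁺·V = [-0.5100, 0.1600, 0.2610, -0.6860, -0.3470]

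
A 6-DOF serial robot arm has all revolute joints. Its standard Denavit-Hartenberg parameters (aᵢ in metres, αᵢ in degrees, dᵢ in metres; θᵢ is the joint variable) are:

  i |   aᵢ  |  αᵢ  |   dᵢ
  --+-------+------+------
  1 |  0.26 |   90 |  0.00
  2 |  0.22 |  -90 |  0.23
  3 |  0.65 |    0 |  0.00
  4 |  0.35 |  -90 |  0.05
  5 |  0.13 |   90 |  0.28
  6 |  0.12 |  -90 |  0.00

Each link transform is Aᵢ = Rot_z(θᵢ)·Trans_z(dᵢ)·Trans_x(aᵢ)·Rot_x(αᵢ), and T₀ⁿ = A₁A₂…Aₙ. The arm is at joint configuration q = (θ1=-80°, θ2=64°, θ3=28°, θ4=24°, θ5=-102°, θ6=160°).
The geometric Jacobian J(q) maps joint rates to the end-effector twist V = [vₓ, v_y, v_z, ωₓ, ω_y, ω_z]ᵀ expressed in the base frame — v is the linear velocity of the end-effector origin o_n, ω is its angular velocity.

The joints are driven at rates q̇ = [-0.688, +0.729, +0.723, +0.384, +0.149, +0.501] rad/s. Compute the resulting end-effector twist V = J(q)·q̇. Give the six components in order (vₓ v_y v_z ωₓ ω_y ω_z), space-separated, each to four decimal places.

-0.0971 0.4156 -0.4342 -1.1963 0.8909 -0.6251

o_n = [0.6296, -0.4277, 0.7072]
J₁: ẑ×o_n = [0.4277, 0.6296, -0.0000], ω = ẑ
J2: z=[-0.9848, -0.1736, 0.0000] o=[0.0451, -0.2561, 0.0000] → [-0.1228, 0.6964, 0.2705, -0.9848, -0.1736, 0.0000]
J3: z=[-0.1561, 0.8851, 0.4384] o=[-0.1646, -0.3910, 0.1977] → [0.4670, 0.4277, -0.6973, -0.1561, 0.8851, 0.4384]
J4: z=[-0.1561, 0.8851, 0.4384] o=[0.1796, -0.5857, 0.7136] → [-0.0749, 0.1963, -0.4230, -0.1561, 0.8851, 0.4384]
J5: z=[0.5463, 0.4471, -0.7083] o=[0.4598, -0.5866, 0.9292] → [0.0133, 0.0010, 0.0109, 0.5463, 0.4471, -0.7083]
J6: z=[-0.7725, -0.0579, -0.6324] o=[0.5707, -0.3454, 0.7716] → [-0.0483, -0.0871, 0.0670, -0.7725, -0.0579, -0.6324]
V = J·q̇ = [-0.0971, 0.4156, -0.4342, -1.1963, 0.8909, -0.6251]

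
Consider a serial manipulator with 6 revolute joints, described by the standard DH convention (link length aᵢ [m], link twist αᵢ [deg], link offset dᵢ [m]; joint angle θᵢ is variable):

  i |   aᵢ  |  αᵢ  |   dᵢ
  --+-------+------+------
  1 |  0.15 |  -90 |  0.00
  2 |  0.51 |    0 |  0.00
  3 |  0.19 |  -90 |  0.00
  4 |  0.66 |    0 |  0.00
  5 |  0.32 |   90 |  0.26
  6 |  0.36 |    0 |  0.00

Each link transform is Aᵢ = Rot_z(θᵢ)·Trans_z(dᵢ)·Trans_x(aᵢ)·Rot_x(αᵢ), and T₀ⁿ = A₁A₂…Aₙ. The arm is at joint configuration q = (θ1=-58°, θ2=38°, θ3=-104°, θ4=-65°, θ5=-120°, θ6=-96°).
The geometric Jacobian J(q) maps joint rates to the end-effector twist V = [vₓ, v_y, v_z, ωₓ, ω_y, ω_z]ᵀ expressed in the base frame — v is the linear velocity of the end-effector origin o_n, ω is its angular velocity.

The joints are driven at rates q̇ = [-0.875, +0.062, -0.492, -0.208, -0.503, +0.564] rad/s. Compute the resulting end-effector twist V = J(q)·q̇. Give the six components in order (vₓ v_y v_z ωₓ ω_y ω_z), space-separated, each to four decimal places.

-0.4042 -0.5437 -0.3034 -1.1747 0.0083 -0.5409

o_n = [0.7718, -0.1529, -0.1027]
J₁: ẑ×o_n = [0.1529, 0.7718, -0.0000], ω = ẑ
J2: z=[0.8480, 0.5299, 0.0000] o=[0.0795, -0.1272, 0.0000] → [-0.0544, 0.0871, -0.3886, 0.8480, 0.5299, 0.0000]
J3: z=[0.8480, 0.5299, 0.0000] o=[0.2925, -0.4680, -0.3140] → [0.1120, -0.1792, 0.0132, 0.8480, 0.5299, 0.0000]
J4: z=[0.4841, -0.7747, -0.4067] o=[0.3334, -0.5336, -0.1404] → [0.1256, -0.1966, 0.5240, 0.4841, -0.7747, -0.4067]
J5: z=[0.4841, -0.7747, -0.4067] o=[0.9008, -0.3128, 0.1144] → [0.2332, 0.1576, -0.0225, 0.4841, -0.7747, -0.4067]
J6: z=[-0.8260, -0.5580, 0.0796] o=[0.9343, -0.4190, -0.2826] → [-0.1216, 0.1356, -0.3105, -0.8260, -0.5580, 0.0796]
V = J·q̇ = [-0.4042, -0.5437, -0.3034, -1.1747, 0.0083, -0.5409]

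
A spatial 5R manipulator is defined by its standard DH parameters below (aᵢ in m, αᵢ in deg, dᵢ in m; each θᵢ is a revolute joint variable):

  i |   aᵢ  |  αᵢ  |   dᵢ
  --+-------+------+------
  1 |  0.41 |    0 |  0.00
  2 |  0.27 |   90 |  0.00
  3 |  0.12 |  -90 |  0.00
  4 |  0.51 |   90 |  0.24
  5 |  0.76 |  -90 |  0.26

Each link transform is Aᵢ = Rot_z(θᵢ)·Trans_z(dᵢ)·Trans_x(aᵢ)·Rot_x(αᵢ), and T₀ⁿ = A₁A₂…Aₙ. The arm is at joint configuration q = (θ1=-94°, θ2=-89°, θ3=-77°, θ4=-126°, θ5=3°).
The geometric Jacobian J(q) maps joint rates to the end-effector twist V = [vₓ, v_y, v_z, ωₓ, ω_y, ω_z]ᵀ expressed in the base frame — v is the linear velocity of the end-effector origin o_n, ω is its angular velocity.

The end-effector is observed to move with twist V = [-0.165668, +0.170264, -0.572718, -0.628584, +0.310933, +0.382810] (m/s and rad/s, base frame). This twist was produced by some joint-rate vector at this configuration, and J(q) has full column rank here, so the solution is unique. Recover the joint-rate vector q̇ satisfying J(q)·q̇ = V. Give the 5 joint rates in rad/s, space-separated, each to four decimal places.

o_n = [-0.3369, 0.4821, 0.8777]
J₁: ẑ×o_n = [-0.4821, -0.3369, 0.0000], ω = ẑ
J2: z=[0.0000, 0.0000, 1.0000] o=[-0.0286, -0.4090, 0.0000] → [-0.8911, -0.3083, 0.0000, 0.0000, 0.0000, 1.0000]
J3: z=[0.0523, 0.9986, 0.0000] o=[-0.2982, -0.3949, 0.0000] → [0.8765, -0.0459, 0.0845, 0.0523, 0.9986, 0.0000]
J4: z=[-0.9730, 0.0510, 0.2250] o=[-0.3252, -0.3935, -0.1169] → [-0.1462, 0.9652, -0.8514, -0.9730, 0.0510, 0.2250]
J5: z=[0.1510, -0.5965, 0.7883] o=[-0.4698, 0.0273, 0.2292] → [-0.7454, 0.0068, 0.1479, 0.1510, -0.5965, 0.7883]
q̇ = J⁺·V = [0.7690, 0.1850, -0.2320, 0.4990, -0.8670]

0.7690 0.1850 -0.2320 0.4990 -0.8670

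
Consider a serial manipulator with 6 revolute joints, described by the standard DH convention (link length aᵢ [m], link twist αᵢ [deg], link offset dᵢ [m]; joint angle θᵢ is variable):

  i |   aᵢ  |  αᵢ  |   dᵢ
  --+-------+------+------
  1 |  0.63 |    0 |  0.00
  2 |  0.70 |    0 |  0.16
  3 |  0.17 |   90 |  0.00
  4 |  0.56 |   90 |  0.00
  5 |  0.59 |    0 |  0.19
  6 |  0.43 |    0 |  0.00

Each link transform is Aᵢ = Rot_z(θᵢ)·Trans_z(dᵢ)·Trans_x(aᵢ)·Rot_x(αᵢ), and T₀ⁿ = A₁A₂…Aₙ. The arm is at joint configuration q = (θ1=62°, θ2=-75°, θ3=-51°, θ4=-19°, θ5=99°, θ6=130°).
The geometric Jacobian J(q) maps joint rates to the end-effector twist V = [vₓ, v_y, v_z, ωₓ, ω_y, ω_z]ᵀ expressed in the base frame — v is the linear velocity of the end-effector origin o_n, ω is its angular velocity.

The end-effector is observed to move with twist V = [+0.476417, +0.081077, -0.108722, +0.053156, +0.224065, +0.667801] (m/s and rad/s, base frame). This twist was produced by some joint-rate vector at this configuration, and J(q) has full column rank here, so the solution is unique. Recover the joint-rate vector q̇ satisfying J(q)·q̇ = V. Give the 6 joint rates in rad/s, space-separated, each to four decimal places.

o_n = [0.8701, 0.0307, -0.0801]
J₁: ẑ×o_n = [-0.0307, 0.8701, 0.0000], ω = ẑ
J2: z=[0.0000, 0.0000, 1.0000] o=[0.2958, 0.5563, 0.0000] → [0.5256, 0.5743, -0.0000, 0.0000, 0.0000, 1.0000]
J3: z=[0.0000, 0.0000, 1.0000] o=[0.9778, 0.3988, 0.1600] → [0.3681, -0.1077, 0.0000, 0.0000, 0.0000, 1.0000]
J4: z=[-0.8988, -0.4384, 0.0000] o=[1.0523, 0.2460, 0.1600] → [0.1052, -0.2158, 0.1136, -0.8988, -0.4384, 0.0000]
J5: z=[-0.1427, 0.2926, -0.9455] o=[1.2845, -0.2299, -0.0223] → [0.2295, 0.3836, 0.0841, -0.1427, 0.2926, -0.9455]
J6: z=[-0.1427, 0.2926, -0.9455] o=[0.6953, -0.3513, -0.1719] → [0.3881, -0.1521, -0.1057, -0.1427, 0.2926, -0.9455]
q̇ = J⁺·V = [0.4290, -0.0910, 0.8470, -0.1460, -0.1810, 0.7280]

0.4290 -0.0910 0.8470 -0.1460 -0.1810 0.7280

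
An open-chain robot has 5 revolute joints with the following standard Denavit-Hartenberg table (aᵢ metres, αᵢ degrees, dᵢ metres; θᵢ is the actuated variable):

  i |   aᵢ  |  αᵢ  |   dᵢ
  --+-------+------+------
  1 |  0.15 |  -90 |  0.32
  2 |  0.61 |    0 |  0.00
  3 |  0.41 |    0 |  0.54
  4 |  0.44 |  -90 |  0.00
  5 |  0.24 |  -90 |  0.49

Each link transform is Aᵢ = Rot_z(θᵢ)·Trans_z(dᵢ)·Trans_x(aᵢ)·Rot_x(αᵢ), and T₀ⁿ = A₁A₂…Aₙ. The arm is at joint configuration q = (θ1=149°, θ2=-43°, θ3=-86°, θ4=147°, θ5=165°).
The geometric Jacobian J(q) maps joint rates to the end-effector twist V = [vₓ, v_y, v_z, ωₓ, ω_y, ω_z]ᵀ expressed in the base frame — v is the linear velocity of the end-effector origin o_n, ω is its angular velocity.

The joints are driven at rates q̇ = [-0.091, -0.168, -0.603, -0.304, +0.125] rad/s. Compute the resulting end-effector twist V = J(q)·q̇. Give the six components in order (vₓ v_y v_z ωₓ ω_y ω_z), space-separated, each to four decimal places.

o_n = [-0.5759, -0.2115, 0.5243]
J₁: ẑ×o_n = [0.2115, -0.5759, 0.0000], ω = ẑ
J2: z=[-0.5150, -0.8572, 0.0000] o=[-0.1286, 0.0773, 0.3200] → [-0.1751, 0.1052, -0.2347, -0.5150, -0.8572, 0.0000]
J3: z=[-0.5150, -0.8572, 0.0000] o=[-0.5110, 0.3070, 0.7360] → [0.1815, -0.1090, 0.2115, -0.5150, -0.8572, 0.0000]
J4: z=[-0.5150, -0.8572, 0.0000] o=[-0.5679, -0.2887, 1.0546] → [0.4546, -0.2731, -0.0466, -0.5150, -0.8572, 0.0000]
J5: z=[0.2649, -0.1592, -0.9511] o=[-0.9266, -0.0732, 0.9187] → [-0.0688, -0.2291, 0.0192, 0.2649, -0.1592, -0.9511]
V = J·q̇ = [-0.2461, 0.1549, -0.0715, 0.5868, 0.9016, -0.2099]

-0.2461 0.1549 -0.0715 0.5868 0.9016 -0.2099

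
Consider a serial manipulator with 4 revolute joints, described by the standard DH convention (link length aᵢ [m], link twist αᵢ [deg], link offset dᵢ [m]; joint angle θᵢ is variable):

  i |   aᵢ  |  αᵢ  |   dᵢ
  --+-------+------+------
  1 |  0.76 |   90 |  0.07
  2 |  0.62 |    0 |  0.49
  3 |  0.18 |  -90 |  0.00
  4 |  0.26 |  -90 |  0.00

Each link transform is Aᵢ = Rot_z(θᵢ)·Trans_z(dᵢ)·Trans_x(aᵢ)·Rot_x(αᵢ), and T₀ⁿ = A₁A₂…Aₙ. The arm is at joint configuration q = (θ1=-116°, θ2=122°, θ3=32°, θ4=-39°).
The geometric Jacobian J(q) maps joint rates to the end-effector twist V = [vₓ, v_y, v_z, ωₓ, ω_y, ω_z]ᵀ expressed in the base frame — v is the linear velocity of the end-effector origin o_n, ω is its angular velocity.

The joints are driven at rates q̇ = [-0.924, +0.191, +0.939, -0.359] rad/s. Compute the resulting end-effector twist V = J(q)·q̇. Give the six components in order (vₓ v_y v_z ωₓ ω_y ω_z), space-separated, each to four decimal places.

0.2303 0.8232 -0.4765 -1.0846 0.3539 -0.6013

o_n = [-0.6261, 0.2074, 0.7633]
J₁: ẑ×o_n = [-0.2074, -0.6261, 0.0000], ω = ẑ
J2: z=[-0.8988, 0.4384, 0.0000] o=[-0.3332, -0.6831, 0.0700] → [0.3039, 0.6231, -0.6719, -0.8988, 0.4384, 0.0000]
J3: z=[-0.8988, 0.4384, 0.0000] o=[-0.6295, -0.1730, 0.5958] → [0.0734, 0.1505, -0.3434, -0.8988, 0.4384, 0.0000]
J4: z=[0.1922, 0.3940, -0.8988] o=[-0.5586, -0.0276, 0.6747] → [0.2461, 0.0436, 0.0717, 0.1922, 0.3940, -0.8988]
V = J·q̇ = [0.2303, 0.8232, -0.4765, -1.0846, 0.3539, -0.6013]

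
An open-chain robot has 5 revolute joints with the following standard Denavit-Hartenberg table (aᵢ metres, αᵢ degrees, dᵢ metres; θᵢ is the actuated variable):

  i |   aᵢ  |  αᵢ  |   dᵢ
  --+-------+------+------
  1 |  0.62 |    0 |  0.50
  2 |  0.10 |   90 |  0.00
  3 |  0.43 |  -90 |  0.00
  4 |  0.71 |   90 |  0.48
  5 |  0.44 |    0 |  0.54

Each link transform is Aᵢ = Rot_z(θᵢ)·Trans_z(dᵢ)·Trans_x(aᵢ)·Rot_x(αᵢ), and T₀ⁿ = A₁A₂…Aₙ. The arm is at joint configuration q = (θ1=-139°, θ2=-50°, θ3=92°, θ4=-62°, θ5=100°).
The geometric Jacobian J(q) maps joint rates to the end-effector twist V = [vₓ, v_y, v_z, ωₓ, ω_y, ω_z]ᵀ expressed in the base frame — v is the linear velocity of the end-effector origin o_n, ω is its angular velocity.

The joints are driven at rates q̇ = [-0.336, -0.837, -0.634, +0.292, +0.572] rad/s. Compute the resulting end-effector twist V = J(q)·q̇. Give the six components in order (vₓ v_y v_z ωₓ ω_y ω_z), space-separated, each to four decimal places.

0.4525 -1.0803 0.7067 0.2136 -0.4039 -1.6879

o_n = [0.4706, 0.2677, 0.7186]
J₁: ẑ×o_n = [-0.2677, 0.4706, 0.0000], ω = ẑ
J2: z=[0.0000, 0.0000, 1.0000] o=[-0.4679, -0.4068, 0.5000] → [-0.6744, 0.9386, 0.0000, 0.0000, 0.0000, 1.0000]
J3: z=[0.1564, 0.9877, 0.0000] o=[-0.5667, -0.3911, 0.5000] → [0.2159, -0.0342, -0.9215, 0.1564, 0.9877, 0.0000]
J4: z=[0.9871, -0.1563, -0.0349] o=[-0.5519, -0.3935, 0.9297] → [0.0561, 0.1727, 0.8125, 0.9871, -0.1563, -0.0349]
J5: z=[0.0430, 0.4685, -0.8824] o=[0.0315, 0.1489, 1.2461] → [-0.1423, -0.3648, -0.2006, 0.0430, 0.4685, -0.8824]
V = J·q̇ = [0.4525, -1.0803, 0.7067, 0.2136, -0.4039, -1.6879]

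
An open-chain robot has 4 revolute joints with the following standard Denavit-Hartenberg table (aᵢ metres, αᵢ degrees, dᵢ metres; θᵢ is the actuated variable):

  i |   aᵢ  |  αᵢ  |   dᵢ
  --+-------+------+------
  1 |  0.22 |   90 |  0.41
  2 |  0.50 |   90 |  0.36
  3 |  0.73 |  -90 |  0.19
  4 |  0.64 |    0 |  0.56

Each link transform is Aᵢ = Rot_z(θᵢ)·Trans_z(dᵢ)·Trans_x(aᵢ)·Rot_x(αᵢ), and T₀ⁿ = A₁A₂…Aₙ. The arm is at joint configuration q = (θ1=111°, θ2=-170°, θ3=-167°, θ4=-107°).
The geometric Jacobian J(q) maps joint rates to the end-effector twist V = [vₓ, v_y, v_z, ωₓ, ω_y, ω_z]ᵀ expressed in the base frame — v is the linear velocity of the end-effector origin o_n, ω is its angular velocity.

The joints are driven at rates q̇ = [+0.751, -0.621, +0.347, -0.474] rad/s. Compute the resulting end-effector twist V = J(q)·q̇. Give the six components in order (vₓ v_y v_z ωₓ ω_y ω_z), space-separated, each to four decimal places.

o_n = [-0.2820, -0.1241, 1.1830]
J₁: ẑ×o_n = [0.1241, -0.2820, 0.0000], ω = ẑ
J2: z=[0.9336, 0.3584, 0.0000] o=[-0.0788, 0.2054, 0.4100] → [0.2770, -0.7217, -0.2348, 0.9336, 0.3584, 0.0000]
J3: z=[0.0622, -0.1621, 0.9848] o=[0.4337, -0.1253, 0.3232] → [-0.1406, -0.7584, -0.1160, 0.0622, -0.1621, 0.9848]
J4: z=[-0.8303, -0.5560, -0.0391] o=[0.0412, 0.4390, 0.6338] → [-0.3274, 0.4686, 0.2878, -0.8303, -0.5560, -0.0391]
V = J·q̇ = [0.0276, -0.2489, -0.0309, -0.1646, -0.0153, 1.1112]

0.0276 -0.2489 -0.0309 -0.1646 -0.0153 1.1112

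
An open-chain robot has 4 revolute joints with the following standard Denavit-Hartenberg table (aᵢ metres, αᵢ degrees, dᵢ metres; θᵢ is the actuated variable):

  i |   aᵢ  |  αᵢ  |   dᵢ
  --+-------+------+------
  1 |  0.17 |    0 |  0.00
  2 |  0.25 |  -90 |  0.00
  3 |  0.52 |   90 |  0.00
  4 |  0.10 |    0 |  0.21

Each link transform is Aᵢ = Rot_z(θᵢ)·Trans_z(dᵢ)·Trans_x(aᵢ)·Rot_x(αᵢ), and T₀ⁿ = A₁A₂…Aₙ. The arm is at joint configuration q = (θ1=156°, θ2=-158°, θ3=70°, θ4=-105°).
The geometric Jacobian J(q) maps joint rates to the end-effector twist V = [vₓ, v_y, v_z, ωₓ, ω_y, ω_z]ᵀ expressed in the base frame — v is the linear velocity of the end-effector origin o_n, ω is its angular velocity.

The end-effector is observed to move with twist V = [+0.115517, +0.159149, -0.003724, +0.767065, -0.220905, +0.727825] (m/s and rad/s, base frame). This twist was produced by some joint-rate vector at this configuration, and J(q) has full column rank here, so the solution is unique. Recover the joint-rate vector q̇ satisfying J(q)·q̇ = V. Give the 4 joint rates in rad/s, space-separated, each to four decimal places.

0.5740 -0.1280 -0.1940 0.8240

o_n = [0.4573, -0.0489, -0.3925]
J₁: ẑ×o_n = [0.0489, 0.4573, -0.0000], ω = ẑ
J2: z=[0.0000, 0.0000, 1.0000] o=[-0.1553, 0.0691, 0.0000] → [0.1180, 0.6126, -0.0000, 0.0000, 0.0000, 1.0000]
J3: z=[0.0349, 0.9994, 0.0000] o=[0.0945, 0.0604, 0.0000] → [-0.3923, 0.0137, -0.3663, 0.0349, 0.9994, 0.0000]
J4: z=[0.9391, -0.0328, 0.3420] o=[0.2723, 0.0542, -0.4886] → [0.0321, -0.0270, -0.0908, 0.9391, -0.0328, 0.3420]
q̇ = J⁺·V = [0.5740, -0.1280, -0.1940, 0.8240]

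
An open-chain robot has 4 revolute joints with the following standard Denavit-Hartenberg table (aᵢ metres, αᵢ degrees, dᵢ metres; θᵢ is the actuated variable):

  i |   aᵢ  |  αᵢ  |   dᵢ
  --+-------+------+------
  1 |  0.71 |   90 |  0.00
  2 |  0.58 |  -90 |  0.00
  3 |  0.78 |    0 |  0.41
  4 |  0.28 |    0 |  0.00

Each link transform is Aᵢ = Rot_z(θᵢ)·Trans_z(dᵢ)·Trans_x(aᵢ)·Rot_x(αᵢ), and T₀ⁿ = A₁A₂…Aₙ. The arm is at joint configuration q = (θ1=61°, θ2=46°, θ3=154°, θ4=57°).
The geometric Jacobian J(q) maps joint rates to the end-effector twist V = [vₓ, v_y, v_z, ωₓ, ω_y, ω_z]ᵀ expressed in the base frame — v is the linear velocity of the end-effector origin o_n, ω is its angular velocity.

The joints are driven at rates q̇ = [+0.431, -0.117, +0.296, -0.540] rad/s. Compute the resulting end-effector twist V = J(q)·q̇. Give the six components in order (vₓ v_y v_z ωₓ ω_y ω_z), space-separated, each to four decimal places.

o_n = [-0.0933, 0.2395, 0.0251]
J₁: ẑ×o_n = [-0.2395, -0.0933, 0.0000], ω = ẑ
J2: z=[0.8746, -0.4848, 0.0000] o=[0.3442, 0.6210, 0.0000] → [-0.0122, -0.0219, -0.5457, 0.8746, -0.4848, 0.0000]
J3: z=[-0.3487, -0.6291, 0.6947] o=[0.5395, 0.9734, 0.4172] → [0.7565, -0.5764, -0.1422, -0.3487, -0.6291, 0.6947]
J4: z=[-0.3487, -0.6291, 0.6947] o=[-0.1386, 0.4552, 0.1977] → [0.2585, -0.0287, 0.1037, -0.3487, -0.6291, 0.6947]
V = J·q̇ = [-0.0175, -0.1927, -0.0343, -0.0172, 0.2102, 0.2615]

-0.0175 -0.1927 -0.0343 -0.0172 0.2102 0.2615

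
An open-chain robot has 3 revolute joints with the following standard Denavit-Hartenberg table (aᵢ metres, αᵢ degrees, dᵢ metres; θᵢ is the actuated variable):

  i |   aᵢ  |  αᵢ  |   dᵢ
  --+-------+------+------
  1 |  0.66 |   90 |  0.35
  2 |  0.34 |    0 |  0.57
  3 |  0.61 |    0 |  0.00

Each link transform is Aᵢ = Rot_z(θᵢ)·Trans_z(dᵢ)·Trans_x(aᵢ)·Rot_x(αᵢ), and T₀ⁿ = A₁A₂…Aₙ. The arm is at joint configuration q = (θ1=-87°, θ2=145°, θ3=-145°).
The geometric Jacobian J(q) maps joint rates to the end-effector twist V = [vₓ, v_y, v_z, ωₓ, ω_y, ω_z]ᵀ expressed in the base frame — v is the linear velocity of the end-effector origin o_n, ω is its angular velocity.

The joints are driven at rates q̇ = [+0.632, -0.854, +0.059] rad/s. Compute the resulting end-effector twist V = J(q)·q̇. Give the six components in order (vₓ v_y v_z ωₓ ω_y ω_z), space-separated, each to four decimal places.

o_n = [-0.5173, -1.0200, 0.5450]
J₁: ẑ×o_n = [1.0200, -0.5173, 0.0000], ω = ẑ
J2: z=[-0.9986, -0.0523, 0.0000] o=[0.0345, -0.6591, 0.3500] → [-0.0102, 0.1947, 0.3315, -0.9986, -0.0523, 0.0000]
J3: z=[-0.9986, -0.0523, 0.0000] o=[-0.5493, -0.4108, 0.5450] → [0.0000, 0.0000, 0.6100, -0.9986, -0.0523, 0.0000]
V = J·q̇ = [0.6533, -0.4933, -0.2471, 0.7939, 0.0416, 0.6320]

0.6533 -0.4933 -0.2471 0.7939 0.0416 0.6320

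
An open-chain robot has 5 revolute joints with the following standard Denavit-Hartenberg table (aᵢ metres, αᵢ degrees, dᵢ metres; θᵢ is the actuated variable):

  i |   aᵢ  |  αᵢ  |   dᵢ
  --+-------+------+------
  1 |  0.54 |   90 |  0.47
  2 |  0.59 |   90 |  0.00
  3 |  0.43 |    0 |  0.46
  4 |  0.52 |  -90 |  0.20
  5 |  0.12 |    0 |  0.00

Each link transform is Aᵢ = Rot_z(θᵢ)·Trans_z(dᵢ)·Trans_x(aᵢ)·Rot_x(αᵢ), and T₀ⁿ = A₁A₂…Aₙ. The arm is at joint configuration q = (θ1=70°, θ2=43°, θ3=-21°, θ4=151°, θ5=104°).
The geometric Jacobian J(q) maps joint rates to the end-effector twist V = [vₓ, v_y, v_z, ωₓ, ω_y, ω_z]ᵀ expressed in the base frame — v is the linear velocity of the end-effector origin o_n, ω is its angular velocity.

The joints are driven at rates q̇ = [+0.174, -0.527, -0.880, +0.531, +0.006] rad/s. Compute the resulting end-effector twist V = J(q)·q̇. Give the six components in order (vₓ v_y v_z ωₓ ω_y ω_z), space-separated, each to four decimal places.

o_n = [0.6892, 1.2443, 0.5334]
J₁: ẑ×o_n = [-1.2443, 0.6892, 0.0000], ω = ẑ
J2: z=[0.9397, -0.3420, 0.0000] o=[0.1847, 0.5074, 0.4700] → [-0.0217, -0.0596, 0.8650, 0.9397, -0.3420, 0.0000]
J3: z=[0.2333, 0.6409, -0.7314] o=[0.3323, 0.9129, 0.8724] → [0.0251, -0.1819, -0.1514, 0.2333, 0.6409, -0.7314]
J4: z=[0.2333, 0.6409, -0.7314] o=[0.3952, 1.5363, 0.8097] → [-0.3906, -0.1505, -0.2565, 0.2333, 0.6409, -0.7314]
J5: z=[-0.7956, -0.3066, -0.5224] o=[0.7325, 1.2985, 0.4355] → [-0.0583, 0.1005, 0.0298, -0.7956, -0.3066, -0.5224]
V = J·q̇ = [-0.4350, 0.2321, -0.4586, -0.5814, -0.0453, 0.4261]

-0.4350 0.2321 -0.4586 -0.5814 -0.0453 0.4261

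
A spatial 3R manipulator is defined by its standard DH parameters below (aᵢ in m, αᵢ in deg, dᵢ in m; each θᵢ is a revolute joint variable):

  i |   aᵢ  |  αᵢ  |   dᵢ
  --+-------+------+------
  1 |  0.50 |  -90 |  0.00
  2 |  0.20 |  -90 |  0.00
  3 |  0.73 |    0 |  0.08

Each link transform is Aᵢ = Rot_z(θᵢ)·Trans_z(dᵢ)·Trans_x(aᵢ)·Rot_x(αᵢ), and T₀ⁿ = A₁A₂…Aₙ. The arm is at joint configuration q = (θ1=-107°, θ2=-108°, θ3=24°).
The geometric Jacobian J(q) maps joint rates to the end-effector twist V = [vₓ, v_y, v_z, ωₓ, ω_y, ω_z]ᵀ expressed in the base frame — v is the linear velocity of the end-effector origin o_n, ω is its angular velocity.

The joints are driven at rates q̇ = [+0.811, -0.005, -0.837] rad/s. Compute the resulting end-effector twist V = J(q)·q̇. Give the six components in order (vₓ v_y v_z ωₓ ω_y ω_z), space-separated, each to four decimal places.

o_n = [-0.3741, -0.2079, 0.8492]
J₁: ẑ×o_n = [0.2079, -0.3741, 0.0000], ω = ẑ
J2: z=[0.9563, -0.2924, 0.0000] o=[-0.1462, -0.4782, 0.0000] → [-0.2483, -0.8121, 0.1918, 0.9563, -0.2924, 0.0000]
J3: z=[-0.2781, -0.9095, 0.3090] o=[-0.1281, -0.4190, 0.1902] → [-0.6646, 0.1072, -0.2824, -0.2781, -0.9095, 0.3090]
V = J·q̇ = [0.7261, -0.3891, 0.2354, 0.2280, 0.7627, 0.5524]

0.7261 -0.3891 0.2354 0.2280 0.7627 0.5524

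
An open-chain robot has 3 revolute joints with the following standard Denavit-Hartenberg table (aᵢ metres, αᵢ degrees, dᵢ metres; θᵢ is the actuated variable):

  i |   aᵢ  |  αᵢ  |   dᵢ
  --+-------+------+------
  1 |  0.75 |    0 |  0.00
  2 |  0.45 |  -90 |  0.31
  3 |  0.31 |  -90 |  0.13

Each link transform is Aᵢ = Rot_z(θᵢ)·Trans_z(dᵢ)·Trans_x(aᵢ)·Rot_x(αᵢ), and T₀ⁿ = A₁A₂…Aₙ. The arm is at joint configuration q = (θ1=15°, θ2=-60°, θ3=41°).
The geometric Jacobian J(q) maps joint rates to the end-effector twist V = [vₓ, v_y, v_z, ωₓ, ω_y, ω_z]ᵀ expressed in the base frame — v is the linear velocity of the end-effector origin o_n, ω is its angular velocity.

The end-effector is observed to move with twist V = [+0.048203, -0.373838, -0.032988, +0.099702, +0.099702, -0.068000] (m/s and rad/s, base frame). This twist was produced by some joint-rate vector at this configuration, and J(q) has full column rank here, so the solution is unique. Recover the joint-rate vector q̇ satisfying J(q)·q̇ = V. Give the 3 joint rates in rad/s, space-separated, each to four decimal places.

o_n = [1.3000, -0.1976, 0.1066]
J₁: ẑ×o_n = [0.1976, 1.3000, -0.0000], ω = ẑ
J2: z=[0.0000, 0.0000, 1.0000] o=[0.7244, 0.1941, 0.0000] → [0.3917, 0.5756, -0.0000, 0.0000, 0.0000, 1.0000]
J3: z=[0.7071, 0.7071, 0.0000] o=[1.0426, -0.1241, 0.3100] → [-0.1438, 0.1438, -0.2340, 0.7071, 0.7071, 0.0000]
q̇ = J⁺·V = [-0.4900, 0.4220, 0.1410]

-0.4900 0.4220 0.1410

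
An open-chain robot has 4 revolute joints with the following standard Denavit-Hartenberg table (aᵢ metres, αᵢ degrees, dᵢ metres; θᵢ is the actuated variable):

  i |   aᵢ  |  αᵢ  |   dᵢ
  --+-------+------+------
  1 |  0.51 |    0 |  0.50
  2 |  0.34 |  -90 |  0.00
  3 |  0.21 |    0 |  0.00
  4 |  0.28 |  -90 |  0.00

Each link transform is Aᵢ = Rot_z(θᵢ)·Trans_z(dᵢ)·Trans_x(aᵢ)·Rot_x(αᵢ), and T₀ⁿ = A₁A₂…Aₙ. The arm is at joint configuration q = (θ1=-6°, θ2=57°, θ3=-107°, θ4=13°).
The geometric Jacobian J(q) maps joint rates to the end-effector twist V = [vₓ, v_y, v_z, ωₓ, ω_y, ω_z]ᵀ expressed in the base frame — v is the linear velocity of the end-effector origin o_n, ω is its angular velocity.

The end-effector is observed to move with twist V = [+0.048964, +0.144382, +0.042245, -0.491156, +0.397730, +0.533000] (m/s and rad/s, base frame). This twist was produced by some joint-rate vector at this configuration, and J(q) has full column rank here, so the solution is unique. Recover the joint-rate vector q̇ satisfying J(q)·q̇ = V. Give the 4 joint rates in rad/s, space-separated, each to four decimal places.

-0.3070 0.8400 0.4870 0.1450

o_n = [0.6702, 0.1480, 0.9801]
J₁: ẑ×o_n = [-0.1480, 0.6702, 0.0000], ω = ẑ
J2: z=[0.0000, 0.0000, 1.0000] o=[0.5072, -0.0533, 0.5000] → [-0.2013, 0.1630, 0.0000, 0.0000, 0.0000, 1.0000]
J3: z=[-0.7771, 0.6293, 0.0000] o=[0.7212, 0.2109, 0.5000] → [0.3022, 0.3731, 0.0809, -0.7771, 0.6293, 0.0000]
J4: z=[-0.7771, 0.6293, 0.0000] o=[0.6825, 0.1632, 0.7008] → [0.1758, 0.2171, 0.0195, -0.7771, 0.6293, 0.0000]
q̇ = J⁺·V = [-0.3070, 0.8400, 0.4870, 0.1450]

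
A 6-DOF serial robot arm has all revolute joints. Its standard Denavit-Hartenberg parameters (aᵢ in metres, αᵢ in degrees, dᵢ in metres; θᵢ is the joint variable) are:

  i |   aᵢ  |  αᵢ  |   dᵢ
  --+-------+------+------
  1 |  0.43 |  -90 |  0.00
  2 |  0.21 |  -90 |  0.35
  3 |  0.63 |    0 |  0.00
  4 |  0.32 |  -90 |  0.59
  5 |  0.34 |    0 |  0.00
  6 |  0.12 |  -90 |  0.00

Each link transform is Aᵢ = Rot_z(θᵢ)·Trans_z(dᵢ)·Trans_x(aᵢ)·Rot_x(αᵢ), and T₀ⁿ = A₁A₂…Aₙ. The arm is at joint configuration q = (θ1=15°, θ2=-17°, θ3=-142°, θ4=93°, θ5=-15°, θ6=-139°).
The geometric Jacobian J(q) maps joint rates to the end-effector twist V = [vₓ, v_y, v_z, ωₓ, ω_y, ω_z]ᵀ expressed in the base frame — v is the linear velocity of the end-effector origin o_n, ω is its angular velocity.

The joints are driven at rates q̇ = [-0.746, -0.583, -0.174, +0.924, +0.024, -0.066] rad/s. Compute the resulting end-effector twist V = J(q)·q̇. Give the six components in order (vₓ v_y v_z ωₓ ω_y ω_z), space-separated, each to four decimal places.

o_n = [0.3881, 1.2902, -0.6787]
J₁: ẑ×o_n = [-1.2902, 0.3881, 0.0000], ω = ẑ
J2: z=[-0.2588, 0.9659, 0.0000] o=[0.4153, 0.1113, 0.0000] → [-0.6556, -0.1757, -0.2788, -0.2588, 0.9659, 0.0000]
J3: z=[0.2824, 0.0757, -0.9563] o=[0.5187, 0.5013, 0.0614] → [0.6984, 0.3340, 0.2327, 0.2824, 0.0757, -0.9563]
J4: z=[0.2824, 0.0757, -0.9563] o=[-0.0402, 0.7531, -0.0837] → [0.4686, -0.2416, 0.1193, 0.2824, 0.0757, -0.9563]
J5: z=[0.8669, -0.4469, 0.2207] o=[0.2578, 1.0830, -0.5866] → [-0.0045, 0.1086, 0.2379, 0.8669, -0.4469, 0.2207]
J6: z=[0.8669, -0.4469, 0.2207] o=[0.4175, 1.3824, -0.6077] → [0.0521, 0.0551, -0.0931, 0.8669, -0.4469, 0.2207]
V = J·q̇ = [1.6527, -0.4695, 0.2441, 0.3263, -0.4876, -1.4725]

1.6527 -0.4695 0.2441 0.3263 -0.4876 -1.4725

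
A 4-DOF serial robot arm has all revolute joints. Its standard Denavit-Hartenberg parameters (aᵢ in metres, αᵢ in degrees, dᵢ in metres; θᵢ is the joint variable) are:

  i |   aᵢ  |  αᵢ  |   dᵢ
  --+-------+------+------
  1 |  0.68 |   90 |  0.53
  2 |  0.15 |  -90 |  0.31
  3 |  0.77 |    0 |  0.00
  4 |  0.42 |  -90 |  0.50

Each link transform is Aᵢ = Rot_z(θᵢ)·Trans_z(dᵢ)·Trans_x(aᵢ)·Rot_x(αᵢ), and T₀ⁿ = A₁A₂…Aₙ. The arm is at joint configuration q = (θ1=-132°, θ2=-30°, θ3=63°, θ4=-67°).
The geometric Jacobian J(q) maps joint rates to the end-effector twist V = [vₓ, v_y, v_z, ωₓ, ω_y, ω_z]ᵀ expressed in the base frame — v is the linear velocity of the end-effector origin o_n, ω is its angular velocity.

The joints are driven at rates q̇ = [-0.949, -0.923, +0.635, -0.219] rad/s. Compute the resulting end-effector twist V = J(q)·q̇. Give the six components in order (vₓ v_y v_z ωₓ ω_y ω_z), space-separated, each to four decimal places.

-0.8810 0.8765 -0.7532 0.5467 -0.7722 -0.5887

o_n = [-0.8969, -1.5143, 0.5037]
J₁: ẑ×o_n = [1.5143, -0.8969, 0.0000], ω = ẑ
J2: z=[-0.7431, 0.6691, 0.0000] o=[-0.4550, -0.5053, 0.5300] → [-0.0176, -0.0195, 1.0455, -0.7431, 0.6691, 0.0000]
J3: z=[-0.3346, -0.3716, 0.8660] o=[-0.7723, -0.3944, 0.4550] → [0.9517, -0.0916, 0.3284, -0.3346, -0.3716, 0.8660]
J4: z=[-0.3346, -0.3716, 0.8660] o=[-0.4650, -1.0785, 0.2802] → [0.2944, -0.2992, -0.0146, -0.3346, -0.3716, 0.8660]
V = J·q̇ = [-0.8810, 0.8765, -0.7532, 0.5467, -0.7722, -0.5887]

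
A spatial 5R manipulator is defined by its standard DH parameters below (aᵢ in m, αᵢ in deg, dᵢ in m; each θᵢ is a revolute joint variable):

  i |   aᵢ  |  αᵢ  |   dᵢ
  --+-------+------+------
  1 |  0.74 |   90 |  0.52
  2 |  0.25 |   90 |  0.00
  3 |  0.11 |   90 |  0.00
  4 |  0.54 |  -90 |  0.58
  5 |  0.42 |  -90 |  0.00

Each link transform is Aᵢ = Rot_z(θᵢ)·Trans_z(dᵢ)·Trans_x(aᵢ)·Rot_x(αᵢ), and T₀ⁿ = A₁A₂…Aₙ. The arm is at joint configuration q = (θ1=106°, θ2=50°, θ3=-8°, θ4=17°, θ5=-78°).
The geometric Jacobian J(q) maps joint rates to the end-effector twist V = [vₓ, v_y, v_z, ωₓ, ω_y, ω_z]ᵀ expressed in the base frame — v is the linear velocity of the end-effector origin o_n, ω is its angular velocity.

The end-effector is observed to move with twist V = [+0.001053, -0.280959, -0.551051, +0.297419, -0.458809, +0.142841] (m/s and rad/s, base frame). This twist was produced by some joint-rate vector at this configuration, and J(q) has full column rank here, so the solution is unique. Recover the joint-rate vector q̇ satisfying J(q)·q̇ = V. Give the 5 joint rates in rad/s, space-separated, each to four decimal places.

-0.2690 0.0000 -0.8050 -0.1550 0.1460

o_n = [-1.4253, 1.0524, 1.0265]
J₁: ẑ×o_n = [-1.0524, -1.4253, 0.0000], ω = ẑ
J2: z=[0.9613, 0.2756, 0.0000] o=[-0.2040, 0.7113, 0.5200] → [0.1396, -0.4869, 0.6644, 0.9613, 0.2756, 0.0000]
J3: z=[-0.2112, 0.7364, -0.6428] o=[-0.2483, 0.8658, 0.7115] → [0.3519, 0.8231, 0.8273, -0.2112, 0.7364, -0.6428]
J4: z=[-0.9272, -0.3589, -0.1066] o=[-0.2823, 0.9289, 0.7950] → [-0.0700, 0.3366, -0.5247, -0.9272, -0.3589, -0.1066]
J5: z=[-0.1115, 0.5365, -0.8365] o=[-1.0131, 1.1331, 1.0234] → [-0.0659, 0.3451, 0.2301, -0.1115, 0.5365, -0.8365]
q̇ = J⁺·V = [-0.2690, 0.0000, -0.8050, -0.1550, 0.1460]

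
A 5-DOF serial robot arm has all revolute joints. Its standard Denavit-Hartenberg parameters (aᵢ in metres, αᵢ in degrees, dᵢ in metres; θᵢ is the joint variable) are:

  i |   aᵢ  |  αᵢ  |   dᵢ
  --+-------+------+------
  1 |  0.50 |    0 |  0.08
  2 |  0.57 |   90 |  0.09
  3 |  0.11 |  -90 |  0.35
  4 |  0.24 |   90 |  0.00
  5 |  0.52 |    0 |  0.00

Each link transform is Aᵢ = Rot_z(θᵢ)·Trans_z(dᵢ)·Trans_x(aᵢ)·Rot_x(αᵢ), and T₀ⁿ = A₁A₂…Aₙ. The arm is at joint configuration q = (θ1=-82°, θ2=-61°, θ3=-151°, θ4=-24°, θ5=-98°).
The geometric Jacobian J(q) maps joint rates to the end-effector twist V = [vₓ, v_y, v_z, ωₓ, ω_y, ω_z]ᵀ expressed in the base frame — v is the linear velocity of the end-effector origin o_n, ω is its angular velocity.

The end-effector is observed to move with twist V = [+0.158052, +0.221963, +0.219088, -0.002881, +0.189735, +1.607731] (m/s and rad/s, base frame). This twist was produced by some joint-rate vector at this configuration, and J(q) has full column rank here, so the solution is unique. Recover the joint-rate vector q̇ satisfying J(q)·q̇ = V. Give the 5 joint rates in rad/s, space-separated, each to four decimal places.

o_n = [-0.2541, -0.2154, 0.4928]
J₁: ẑ×o_n = [0.2154, -0.2541, 0.0000], ω = ẑ
J2: z=[0.0000, 0.0000, 1.0000] o=[0.0696, -0.4951, 0.0800] → [-0.2797, -0.3237, 0.0000, 0.0000, 0.0000, 1.0000]
J3: z=[-0.6018, 0.7986, 0.0000] o=[-0.3856, -0.8382, 0.1700] → [0.2578, 0.1943, -0.4798, -0.6018, 0.7986, 0.0000]
J4: z=[-0.3872, -0.2918, -0.8746] o=[-0.5194, -0.5007, 0.1167] → [0.1398, -0.0864, -0.0331, -0.3872, -0.2918, -0.8746]
J5: z=[-0.8339, 0.5155, 0.1972] o=[-0.4250, -0.3074, 0.0104] → [0.2306, 0.4360, -0.1648, -0.8339, 0.5155, 0.1972]
q̇ = J⁺·V = [0.8530, -0.2500, -0.7210, -0.9330, 0.9570]

0.8530 -0.2500 -0.7210 -0.9330 0.9570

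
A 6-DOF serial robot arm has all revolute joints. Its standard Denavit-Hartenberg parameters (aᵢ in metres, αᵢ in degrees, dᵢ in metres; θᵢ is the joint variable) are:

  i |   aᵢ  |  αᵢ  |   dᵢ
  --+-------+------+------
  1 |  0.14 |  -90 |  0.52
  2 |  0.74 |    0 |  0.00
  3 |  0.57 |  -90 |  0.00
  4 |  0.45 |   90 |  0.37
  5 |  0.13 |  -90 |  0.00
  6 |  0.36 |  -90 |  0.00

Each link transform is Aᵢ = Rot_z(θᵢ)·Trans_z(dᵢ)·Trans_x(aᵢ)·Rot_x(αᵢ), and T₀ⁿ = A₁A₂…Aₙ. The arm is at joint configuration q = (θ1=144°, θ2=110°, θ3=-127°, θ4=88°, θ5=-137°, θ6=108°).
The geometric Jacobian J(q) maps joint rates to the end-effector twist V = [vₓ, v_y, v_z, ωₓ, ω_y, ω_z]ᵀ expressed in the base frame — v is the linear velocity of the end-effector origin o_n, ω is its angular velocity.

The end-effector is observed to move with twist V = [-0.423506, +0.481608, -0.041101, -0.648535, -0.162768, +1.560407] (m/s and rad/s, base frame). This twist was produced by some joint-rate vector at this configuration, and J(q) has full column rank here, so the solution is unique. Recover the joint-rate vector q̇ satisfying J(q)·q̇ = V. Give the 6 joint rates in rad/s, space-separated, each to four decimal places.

o_n = [0.0823, 0.4939, -0.4459]
J₁: ẑ×o_n = [-0.4939, 0.0823, 0.0000], ω = ẑ
J2: z=[-0.5878, -0.8090, 0.0000] o=[-0.1133, 0.0823, 0.5200] → [0.7814, -0.5677, -0.0838, -0.5878, -0.8090, 0.0000]
J3: z=[-0.5878, -0.8090, 0.0000] o=[0.0915, -0.0665, -0.1754] → [0.2189, -0.1590, -0.3369, -0.5878, -0.8090, 0.0000]
J4: z=[-0.2365, 0.1719, -0.9563] o=[-0.3495, 0.2539, -0.0087] → [0.1544, -0.5163, -0.1310, -0.2365, 0.1719, -0.9563]
J5: z=[-0.7937, 0.5335, 0.2922] o=[-0.1848, 0.6902, -0.3580] → [0.0104, 0.0082, 0.0132, -0.7937, 0.5335, 0.2922]
J6: z=[0.5552, 0.4391, 0.7064] o=[-0.2171, 0.5962, -0.2741] → [-0.0032, 0.3068, -0.1882, 0.5552, 0.4391, 0.7064]
q̇ = J⁺·V = [0.5860, -0.1730, 0.5920, -0.8810, 0.6980, -0.1020]

0.5860 -0.1730 0.5920 -0.8810 0.6980 -0.1020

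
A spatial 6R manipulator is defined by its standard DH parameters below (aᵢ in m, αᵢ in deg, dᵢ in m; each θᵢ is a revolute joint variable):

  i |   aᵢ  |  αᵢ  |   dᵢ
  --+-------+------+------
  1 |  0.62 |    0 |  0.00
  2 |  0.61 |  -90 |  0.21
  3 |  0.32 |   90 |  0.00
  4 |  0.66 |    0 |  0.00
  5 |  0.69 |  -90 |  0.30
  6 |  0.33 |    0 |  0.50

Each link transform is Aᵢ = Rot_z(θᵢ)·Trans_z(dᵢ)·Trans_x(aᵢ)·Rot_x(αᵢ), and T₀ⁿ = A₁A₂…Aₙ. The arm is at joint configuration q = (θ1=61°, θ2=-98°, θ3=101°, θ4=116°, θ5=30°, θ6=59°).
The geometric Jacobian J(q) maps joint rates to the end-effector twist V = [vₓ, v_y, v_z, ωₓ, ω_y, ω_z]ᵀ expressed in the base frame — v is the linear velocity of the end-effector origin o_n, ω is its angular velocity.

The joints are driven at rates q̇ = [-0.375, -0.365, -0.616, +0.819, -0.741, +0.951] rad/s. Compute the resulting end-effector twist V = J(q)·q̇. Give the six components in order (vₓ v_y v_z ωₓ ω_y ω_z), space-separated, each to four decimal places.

-0.5962 -0.8430 0.4173 -0.7030 -1.2288 -0.2329

o_n = [1.3447, 0.5813, 1.1509]
J₁: ẑ×o_n = [-0.5813, 1.3447, 0.0000], ω = ẑ
J2: z=[0.0000, 0.0000, 1.0000] o=[0.3006, 0.5423, 0.0000] → [-0.0391, 1.0441, 0.0000, 0.0000, 0.0000, 1.0000]
J3: z=[0.6018, 0.7986, 0.0000] o=[0.7877, 0.1752, 0.2100] → [0.7515, -0.5663, -0.2004, 0.6018, 0.7986, 0.0000]
J4: z=[0.7840, -0.5908, -0.1908] o=[0.7390, 0.2119, -0.1041] → [-0.6709, -1.0995, 0.6475, 0.7840, -0.5908, -0.1908]
J5: z=[0.7840, -0.5908, -0.1908] o=[1.1401, 0.6524, 0.1799] → [-0.5872, -0.8003, 0.0651, 0.7840, -0.5908, -0.1908]
J6: z=[-0.4137, -0.7263, 0.5489] o=[1.6946, 0.7177, 0.6842] → [-0.2642, 0.0010, -0.1978, -0.4137, -0.7263, 0.5489]
V = J·q̇ = [-0.5962, -0.8430, 0.4173, -0.7030, -1.2288, -0.2329]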